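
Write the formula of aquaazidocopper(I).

Ligands: 1 azido (N3, -1), 1 aqua (H2O, neutral). Ligand charge sum = -1.
With Cu in oxidation state +1, the complex ion is [Cu...].

[Cu(H2O)(N3)]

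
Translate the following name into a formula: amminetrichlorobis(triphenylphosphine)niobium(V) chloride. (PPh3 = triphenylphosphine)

Ligands: 3 chloro (Cl, -1), 1 ammine (NH3, neutral), 2 triphenylphosphine (PPh3, neutral). Ligand charge sum = -3.
Charge balance with chloride (-1) requires 1 complex ion per 2 chloride.

[NbCl3(NH3)(PPh3)2]Cl2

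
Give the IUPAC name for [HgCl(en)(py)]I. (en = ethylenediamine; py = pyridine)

The 1 iodide counter-ion carries a total charge of -1, so each complex ion is 1+.
Ligand charges: 1×ethylenediamine (neutral), 1×chloro (-1 each), 1×pyridine (neutral); total -1. So Hg + (-1) = 1+, giving Hg = +2.
Ligands are named alphabetically: chloro before ethylenediamine before pyridine.

chloro(ethylenediamine)(pyridine)mercury(II) iodide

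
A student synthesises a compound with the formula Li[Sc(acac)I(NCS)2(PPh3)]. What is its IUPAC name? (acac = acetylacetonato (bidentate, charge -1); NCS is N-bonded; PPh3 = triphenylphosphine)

lithium (acetylacetonato)iododiisothiocyanato(triphenylphosphine)scandate(III)

The 1 lithium counter-ion carries a total charge of +1, so each complex ion is 1−.
Ligand charges: 1×acetylacetonato (-1 each), 1×iodo (-1 each), 2×isothiocyanato (-1 each), 1×triphenylphosphine (neutral); total -4. So Sc + (-4) = 1−, giving Sc = +3.
Ligands are named alphabetically: acetylacetonato before iodo before isothiocyanato before triphenylphosphine.
The complex ion is anionic, so scandium takes the -ate form scandate(III).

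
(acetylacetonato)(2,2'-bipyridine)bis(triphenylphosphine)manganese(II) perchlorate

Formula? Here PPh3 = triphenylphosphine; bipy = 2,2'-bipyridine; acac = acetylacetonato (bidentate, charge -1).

Ligands: 2 triphenylphosphine (PPh3, neutral), 1 2,2'-bipyridine (bipy, neutral), 1 acetylacetonato (acac, -1). Ligand charge sum = -1.
With Mn in oxidation state +2, the complex ion is [Mn...]^1+.
Charge balance with perchlorate (-1) requires 1 complex ion per 1 perchlorate.

[Mn(acac)(bipy)(PPh3)2]ClO4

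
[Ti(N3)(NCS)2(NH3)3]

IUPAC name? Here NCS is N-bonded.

There is no counter-ion, so the complex is neutral overall.
Ligand charges: 2×isothiocyanato (-1 each), 3×ammine (neutral), 1×azido (-1 each); total -3. So Ti + (-3) = 0, giving Ti = +3.
Ligands are named alphabetically: ammine before azido before isothiocyanato.

triammineazidodiisothiocyanatotitanium(III)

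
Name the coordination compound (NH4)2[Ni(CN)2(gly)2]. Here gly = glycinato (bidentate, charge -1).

ammonium dicyanobis(glycinato)nickelate(II)

The 2 ammonium counter-ions carry a total charge of +2, so each complex ion is 2−.
Ligand charges: 2×cyano (-1 each), 2×glycinato (-1 each); total -4. So Ni + (-4) = 2−, giving Ni = +2.
The complex ion is anionic, so nickel takes the -ate form nickelate(II).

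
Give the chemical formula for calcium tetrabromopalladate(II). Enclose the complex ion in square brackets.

Ca[PdBr4]

Ligands: 4 bromo (Br, -1). Ligand charge sum = -4.
With Pd in oxidation state +2, the complex ion is [Pd...]^2−.
Charge balance with calcium (+2) requires 1 complex ion per 1 calcium.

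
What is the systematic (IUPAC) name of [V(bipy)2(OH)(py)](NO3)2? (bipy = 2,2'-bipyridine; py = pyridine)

The 2 nitrate counter-ions carry a total charge of -2, so each complex ion is 2+.
Ligand charges: 2×2,2'-bipyridine (neutral), 1×pyridine (neutral), 1×hydroxo (-1 each); total -1. So V + (-1) = 2+, giving V = +3.
Ligands are named alphabetically: bipyridine before hydroxo before pyridine.

bis(2,2'-bipyridine)hydroxo(pyridine)vanadium(III) nitrate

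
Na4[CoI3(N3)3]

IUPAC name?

The 4 sodium counter-ions carry a total charge of +4, so each complex ion is 4−.
Ligand charges: 3×azido (-1 each), 3×iodo (-1 each); total -6. So Co + (-6) = 4−, giving Co = +2.
Ligands are named alphabetically: azido before iodo.
The complex ion is anionic, so cobalt takes the -ate form cobaltate(II).

sodium triazidotriiodocobaltate(II)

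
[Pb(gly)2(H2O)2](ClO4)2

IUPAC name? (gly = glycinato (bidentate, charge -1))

diaquabis(glycinato)lead(IV) perchlorate

The 2 perchlorate counter-ions carry a total charge of -2, so each complex ion is 2+.
Ligand charges: 2×aqua (neutral), 2×glycinato (-1 each); total -2. So Pb + (-2) = 2+, giving Pb = +4.
Ligands are named alphabetically: aqua before glycinato.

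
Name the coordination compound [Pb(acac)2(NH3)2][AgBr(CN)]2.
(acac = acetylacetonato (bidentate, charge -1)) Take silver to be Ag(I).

bis(acetylacetonato)diamminelead(IV) bromocyanoargentate(I)

Ag is given as +1; the anion's ligand charges sum to -2, so the complex anion is 1−.
With 2 anions per cation, the cation must be 2×1 = 2+.
Cation: ligand charges sum to -2; for the ion to be 2+, Pb = +4.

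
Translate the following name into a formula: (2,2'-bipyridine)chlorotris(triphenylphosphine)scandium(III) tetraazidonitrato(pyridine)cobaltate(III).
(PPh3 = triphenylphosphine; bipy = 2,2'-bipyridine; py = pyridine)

Cation [Sc…]: ligand charges -1, Sc(III) ⇒ ion charge 2+.
Anion [Co…]: ligand charges -5, Co(III) ⇒ ion charge 2−.
One 2+ cation balances one 2− anion.

[Sc(bipy)Cl(PPh3)3][Co(N3)4(NO3)(py)]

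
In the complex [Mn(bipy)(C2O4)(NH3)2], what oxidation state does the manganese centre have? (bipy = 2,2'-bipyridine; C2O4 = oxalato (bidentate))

No counter-ion: the bracketed complex is neutral.
Ligand charges: 2×NH3 neutral; 1×bipy neutral; 1×C2O4 = -2; sum -2.
Mn + (-2) = 0 ⇒ Mn is +2.

+2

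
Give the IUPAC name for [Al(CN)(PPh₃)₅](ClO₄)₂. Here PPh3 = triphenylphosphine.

The 2 perchlorate counter-ions carry a total charge of -2, so each complex ion is 2+.
Ligand charges: 5×triphenylphosphine (neutral), 1×cyano (-1 each); total -1. So Al + (-1) = 2+, giving Al = +3.
Ligands are named alphabetically: cyano before triphenylphosphine.

cyanopentakis(triphenylphosphine)aluminium(III) perchlorate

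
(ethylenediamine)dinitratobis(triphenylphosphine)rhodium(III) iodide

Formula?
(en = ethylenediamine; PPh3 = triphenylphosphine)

[Rh(en)(NO3)2(PPh3)2]I

Ligands: 1 ethylenediamine (en, neutral), 2 triphenylphosphine (PPh3, neutral), 2 nitrato (NO3, -1). Ligand charge sum = -2.
With Rh in oxidation state +3, the complex ion is [Rh...]^1+.
Charge balance with iodide (-1) requires 1 complex ion per 1 iodide.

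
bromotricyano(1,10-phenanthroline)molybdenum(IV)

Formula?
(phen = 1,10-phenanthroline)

Ligands: 3 cyano (CN, -1), 1 bromo (Br, -1), 1 1,10-phenanthroline (phen, neutral). Ligand charge sum = -4.
With Mo in oxidation state +4, the complex ion is [Mo...].

[MoBr(CN)3(phen)]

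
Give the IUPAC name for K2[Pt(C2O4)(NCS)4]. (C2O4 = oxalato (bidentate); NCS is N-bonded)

potassium tetraisothiocyanatooxalatoplatinate(IV)

The 2 potassium counter-ions carry a total charge of +2, so each complex ion is 2−.
Ligand charges: 1×oxalato (-2 each), 4×isothiocyanato (-1 each); total -6. So Pt + (-6) = 2−, giving Pt = +4.
Ligands are named alphabetically: isothiocyanato before oxalato.
The complex ion is anionic, so platinum takes the -ate form platinate(IV).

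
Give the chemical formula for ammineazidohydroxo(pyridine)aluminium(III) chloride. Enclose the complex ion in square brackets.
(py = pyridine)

[Al(N3)(NH3)(OH)(py)]Cl

Ligands: 1 hydroxo (OH, -1), 1 ammine (NH3, neutral), 1 pyridine (py, neutral), 1 azido (N3, -1). Ligand charge sum = -2.
Charge balance with chloride (-1) requires 1 complex ion per 1 chloride.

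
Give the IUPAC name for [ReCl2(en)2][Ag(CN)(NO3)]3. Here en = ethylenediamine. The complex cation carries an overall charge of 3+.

The complex cation is given as 3+; its ligand charges sum to -2, so Re = +5.
With 3 anions per cation, each anion must be 3/3 = 1−.
Anion: ligand charges sum to -2; for the ion to be 1−, Ag = +1.

dichlorobis(ethylenediamine)rhenium(V) cyanonitratoargentate(I)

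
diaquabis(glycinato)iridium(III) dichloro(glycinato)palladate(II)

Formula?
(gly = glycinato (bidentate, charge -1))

[Ir(gly)2(H2O)2][PdCl2(gly)]

Cation [Ir…]: ligand charges -2, Ir(III) ⇒ ion charge 1+.
Anion [Pd…]: ligand charges -3, Pd(II) ⇒ ion charge 1−.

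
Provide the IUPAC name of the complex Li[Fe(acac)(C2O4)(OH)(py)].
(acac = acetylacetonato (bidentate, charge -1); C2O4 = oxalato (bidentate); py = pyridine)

The 1 lithium counter-ion carries a total charge of +1, so each complex ion is 1−.
Ligand charges: 1×acetylacetonato (-1 each), 1×oxalato (-2 each), 1×pyridine (neutral), 1×hydroxo (-1 each); total -4. So Fe + (-4) = 1−, giving Fe = +3.
The complex ion is anionic, so iron takes the -ate form ferrate(III).

lithium (acetylacetonato)hydroxooxalato(pyridine)ferrate(III)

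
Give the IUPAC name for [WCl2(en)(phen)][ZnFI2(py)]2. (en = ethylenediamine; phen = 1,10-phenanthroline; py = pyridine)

dichloro(ethylenediamine)(1,10-phenanthroline)tungsten(IV) fluorodiiodo(pyridine)zincate(II)

Both ions are complex: the cation is named first with the plain metal name, the anion second with the -ate form; each ion's ligands are alphabetised independently.
Zinc is always +2 in its complexes; the anion's ligand charges sum to -3, so the complex anion is 1−.
With 2 anions per cation, the cation must be 2×1 = 2+.
Cation: ligand charges sum to -2; for the ion to be 2+, W = +4.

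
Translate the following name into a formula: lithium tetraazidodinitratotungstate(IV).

Li2[W(N3)4(NO3)2]

Ligands: 2 nitrato (NO3, -1), 4 azido (N3, -1). Ligand charge sum = -6.
Charge balance with lithium (+1) requires 1 complex ion per 2 lithium.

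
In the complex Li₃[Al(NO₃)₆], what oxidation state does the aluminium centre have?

3 lithium outside the brackets (+1 each) → the complex ion is 3−.
Ligand charges: 6×NO3 = -6; sum -6.
Al + (-6) = 3− ⇒ Al is +3.

+3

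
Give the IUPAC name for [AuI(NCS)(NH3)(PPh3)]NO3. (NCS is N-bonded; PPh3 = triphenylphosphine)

The 1 nitrate counter-ion carries a total charge of -1, so each complex ion is 1+.
Ligand charges: 1×isothiocyanato (-1 each), 1×triphenylphosphine (neutral), 1×ammine (neutral), 1×iodo (-1 each); total -2. So Au + (-2) = 1+, giving Au = +3.
Ligands are named alphabetically: ammine before iodo before isothiocyanato before triphenylphosphine.

ammineiodoisothiocyanato(triphenylphosphine)gold(III) nitrate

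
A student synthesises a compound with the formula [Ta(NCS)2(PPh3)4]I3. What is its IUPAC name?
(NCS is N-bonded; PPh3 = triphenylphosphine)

The 3 iodide counter-ions carry a total charge of -3, so each complex ion is 3+.
Ligand charges: 2×isothiocyanato (-1 each), 4×triphenylphosphine (neutral); total -2. So Ta + (-2) = 3+, giving Ta = +5.
Ligands are named alphabetically: isothiocyanato before triphenylphosphine.

diisothiocyanatotetrakis(triphenylphosphine)tantalum(V) iodide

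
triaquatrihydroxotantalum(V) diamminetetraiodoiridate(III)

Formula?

Cation [Ta…]: ligand charges -3, Ta(V) ⇒ ion charge 2+.
Anion [Ir…]: ligand charges -4, Ir(III) ⇒ ion charge 1−.
One 2+ cation requires 2 of the 1− anion.

[Ta(H2O)3(OH)3][IrI4(NH3)2]2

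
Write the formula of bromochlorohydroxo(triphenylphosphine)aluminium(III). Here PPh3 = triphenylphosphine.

Ligands: 1 triphenylphosphine (PPh3, neutral), 1 chloro (Cl, -1), 1 bromo (Br, -1), 1 hydroxo (OH, -1). Ligand charge sum = -3.
With Al in oxidation state +3, the complex ion is [Al...].

[AlBrCl(OH)(PPh3)]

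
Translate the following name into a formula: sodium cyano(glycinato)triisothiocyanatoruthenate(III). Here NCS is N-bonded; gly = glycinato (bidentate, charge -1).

Na2[Ru(CN)(gly)(NCS)3]

Ligands: 1 cyano (CN, -1), 3 isothiocyanato (NCS, -1), 1 glycinato (gly, -1). Ligand charge sum = -5.
Charge balance with sodium (+1) requires 1 complex ion per 2 sodium.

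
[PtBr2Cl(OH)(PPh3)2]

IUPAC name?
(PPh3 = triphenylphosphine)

There is no counter-ion, so the complex is neutral overall.
Ligand charges: 2×bromo (-1 each), 1×hydroxo (-1 each), 1×chloro (-1 each), 2×triphenylphosphine (neutral); total -4. So Pt + (-4) = 0, giving Pt = +4.
Ligands are named alphabetically: bromo before chloro before hydroxo before triphenylphosphine.

dibromochlorohydroxobis(triphenylphosphine)platinum(IV)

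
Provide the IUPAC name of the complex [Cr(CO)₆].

There is no counter-ion, so the complex is neutral overall.
Ligand charges: 6×carbonyl (neutral); total 0. So Cr + (0) = 0, giving Cr = 0.

hexacarbonylchromium(0)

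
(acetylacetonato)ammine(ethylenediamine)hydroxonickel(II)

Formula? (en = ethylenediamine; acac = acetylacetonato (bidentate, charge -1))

[Ni(acac)(en)(NH3)(OH)]

Ligands: 1 ethylenediamine (en, neutral), 1 ammine (NH3, neutral), 1 hydroxo (OH, -1), 1 acetylacetonato (acac, -1). Ligand charge sum = -2.
With Ni in oxidation state +2, the complex ion is [Ni...].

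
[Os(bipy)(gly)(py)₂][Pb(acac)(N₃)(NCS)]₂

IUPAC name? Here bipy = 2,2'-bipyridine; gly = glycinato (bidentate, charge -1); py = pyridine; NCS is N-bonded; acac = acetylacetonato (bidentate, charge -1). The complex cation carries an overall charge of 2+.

The complex cation is given as 2+; its ligand charges sum to -1, so Os = +3.
With 2 anions per cation, each anion must be 2/2 = 1−.
Anion: ligand charges sum to -3; for the ion to be 1−, Pb = +2.

(2,2'-bipyridine)(glycinato)bis(pyridine)osmium(III) (acetylacetonato)azidoisothiocyanatoplumbate(II)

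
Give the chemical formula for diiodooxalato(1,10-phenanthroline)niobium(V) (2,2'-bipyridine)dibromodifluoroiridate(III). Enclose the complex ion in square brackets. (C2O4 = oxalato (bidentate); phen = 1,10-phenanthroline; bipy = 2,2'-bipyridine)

[Nb(C2O4)I2(phen)][Ir(bipy)Br2F2]

Cation [Nb…]: ligand charges -4, Nb(V) ⇒ ion charge 1+.
Anion [Ir…]: ligand charges -4, Ir(III) ⇒ ion charge 1−.
One 1+ cation balances one 1− anion.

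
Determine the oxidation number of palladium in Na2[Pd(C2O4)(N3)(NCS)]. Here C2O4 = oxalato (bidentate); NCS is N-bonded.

+2

2 sodium outside the brackets (+1 each) → the complex ion is 2−.
Ligand charges: 1×C2O4 = -2; 1×N3 = -1; 1×NCS = -1; sum -4.
Pd + (-4) = 2− ⇒ Pd is +2.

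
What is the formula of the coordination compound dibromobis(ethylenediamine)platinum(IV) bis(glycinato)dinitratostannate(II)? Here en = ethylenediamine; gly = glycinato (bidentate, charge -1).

Cation [Pt…]: ligand charges -2, Pt(IV) ⇒ ion charge 2+.
Anion [Sn…]: ligand charges -4, Sn(II) ⇒ ion charge 2−.

[PtBr2(en)2][Sn(gly)2(NO3)2]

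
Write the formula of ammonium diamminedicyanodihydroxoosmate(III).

NH4[Os(CN)2(NH3)2(OH)2]

Ligands: 2 ammine (NH3, neutral), 2 hydroxo (OH, -1), 2 cyano (CN, -1). Ligand charge sum = -4.
With Os in oxidation state +3, the complex ion is [Os...]^1−.
Charge balance with ammonium (+1) requires 1 complex ion per 1 ammonium.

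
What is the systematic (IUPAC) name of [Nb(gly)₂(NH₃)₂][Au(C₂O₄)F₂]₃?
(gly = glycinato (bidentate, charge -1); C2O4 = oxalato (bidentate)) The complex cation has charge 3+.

The complex cation is given as 3+; its ligand charges sum to -2, so Nb = +5.
With 3 anions per cation, each anion must be 3/3 = 1−.
Anion: ligand charges sum to -4; for the ion to be 1−, Au = +3.

diamminebis(glycinato)niobium(V) difluorooxalatoaurate(III)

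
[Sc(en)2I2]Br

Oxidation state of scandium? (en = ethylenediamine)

1 bromide outside the brackets (-1 each) → the complex ion is 1+.
Ligand charges: 2×en neutral; 2×I = -2; sum -2.
Sc + (-2) = 1+ ⇒ Sc is +3.

+3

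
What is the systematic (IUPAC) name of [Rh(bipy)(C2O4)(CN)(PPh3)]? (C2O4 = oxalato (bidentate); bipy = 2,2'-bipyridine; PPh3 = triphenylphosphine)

There is no counter-ion, so the complex is neutral overall.
Ligand charges: 1×cyano (-1 each), 1×oxalato (-2 each), 1×2,2'-bipyridine (neutral), 1×triphenylphosphine (neutral); total -3. So Rh + (-3) = 0, giving Rh = +3.
Ligands are named alphabetically: bipyridine before cyano before oxalato before triphenylphosphine.

(2,2'-bipyridine)cyanooxalato(triphenylphosphine)rhodium(III)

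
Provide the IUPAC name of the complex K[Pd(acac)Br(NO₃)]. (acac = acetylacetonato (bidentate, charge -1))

The 1 potassium counter-ion carries a total charge of +1, so each complex ion is 1−.
Ligand charges: 1×acetylacetonato (-1 each), 1×nitrato (-1 each), 1×bromo (-1 each); total -3. So Pd + (-3) = 1−, giving Pd = +2.
The complex ion is anionic, so palladium takes the -ate form palladate(II).

potassium (acetylacetonato)bromonitratopalladate(II)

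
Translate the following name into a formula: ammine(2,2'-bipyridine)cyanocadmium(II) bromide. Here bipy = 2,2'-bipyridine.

[Cd(bipy)(CN)(NH3)]Br

Ligands: 1 cyano (CN, -1), 1 ammine (NH3, neutral), 1 2,2'-bipyridine (bipy, neutral). Ligand charge sum = -1.
Charge balance with bromide (-1) requires 1 complex ion per 1 bromide.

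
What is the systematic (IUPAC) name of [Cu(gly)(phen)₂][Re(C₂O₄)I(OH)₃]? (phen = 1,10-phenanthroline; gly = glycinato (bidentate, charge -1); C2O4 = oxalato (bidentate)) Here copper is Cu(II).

Both ions are complex: the cation is named first with the plain metal name, the anion second with the -ate form; each ion's ligands are alphabetised independently.
Cu is given as +2; the cation's ligand charges sum to -1, so the complex cation is 1+.
A 1:1 salt means the anion carries the equal and opposite charge, 1−.
Anion: ligand charges sum to -6; for the ion to be 1−, Re = +5.

(glycinato)bis(1,10-phenanthroline)copper(II) trihydroxoiodooxalatorhenate(V)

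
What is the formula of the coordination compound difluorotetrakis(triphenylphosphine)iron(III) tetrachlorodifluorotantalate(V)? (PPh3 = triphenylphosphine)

[FeF2(PPh3)4][TaCl4F2]

Cation [Fe…]: ligand charges -2, Fe(III) ⇒ ion charge 1+.
Anion [Ta…]: ligand charges -6, Ta(V) ⇒ ion charge 1−.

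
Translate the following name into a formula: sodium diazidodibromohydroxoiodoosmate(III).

Na3[OsBr2I(N3)2(OH)]

Ligands: 1 hydroxo (OH, -1), 2 azido (N3, -1), 2 bromo (Br, -1), 1 iodo (I, -1). Ligand charge sum = -6.
With Os in oxidation state +3, the complex ion is [Os...]^3−.
Charge balance with sodium (+1) requires 1 complex ion per 3 sodium.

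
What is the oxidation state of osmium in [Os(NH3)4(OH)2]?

+2

No counter-ion: the bracketed complex is neutral.
Ligand charges: 2×OH = -2; 4×NH3 neutral; sum -2.
Os + (-2) = 0 ⇒ Os is +2.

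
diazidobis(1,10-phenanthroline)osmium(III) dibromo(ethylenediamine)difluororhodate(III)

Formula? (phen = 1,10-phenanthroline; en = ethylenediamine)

[Os(N3)2(phen)2][RhBr2(en)F2]

Cation [Os…]: ligand charges -2, Os(III) ⇒ ion charge 1+.
Anion [Rh…]: ligand charges -4, Rh(III) ⇒ ion charge 1−.
One 1+ cation balances one 1− anion.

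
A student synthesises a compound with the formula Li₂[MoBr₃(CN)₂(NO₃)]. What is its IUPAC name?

lithium tribromodicyanonitratomolybdate(IV)

The 2 lithium counter-ions carry a total charge of +2, so each complex ion is 2−.
Ligand charges: 2×cyano (-1 each), 1×nitrato (-1 each), 3×bromo (-1 each); total -6. So Mo + (-6) = 2−, giving Mo = +4.
Ligands are named alphabetically: bromo before cyano before nitrato.
The complex ion is anionic, so molybdenum takes the -ate form molybdate(IV).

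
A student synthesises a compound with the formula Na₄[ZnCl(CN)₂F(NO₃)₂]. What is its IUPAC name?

sodium chlorodicyanofluorodinitratozincate(II)

The 4 sodium counter-ions carry a total charge of +4, so each complex ion is 4−.
Ligand charges: 1×chloro (-1 each), 2×nitrato (-1 each), 2×cyano (-1 each), 1×fluoro (-1 each); total -6. So Zn + (-6) = 4−, giving Zn = +2.
Ligands are named alphabetically: chloro before cyano before fluoro before nitrato.
The complex ion is anionic, so zinc takes the -ate form zincate(II).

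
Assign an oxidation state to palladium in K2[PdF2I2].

+2

2 potassium outside the brackets (+1 each) → the complex ion is 2−.
Ligand charges: 2×I = -2; 2×F = -2; sum -4.
Pd + (-4) = 2− ⇒ Pd is +2.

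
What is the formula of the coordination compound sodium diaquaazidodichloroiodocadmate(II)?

Na2[CdCl2(H2O)2I(N3)]

Ligands: 2 chloro (Cl, -1), 1 azido (N3, -1), 2 aqua (H2O, neutral), 1 iodo (I, -1). Ligand charge sum = -4.
With Cd in oxidation state +2, the complex ion is [Cd...]^2−.
Charge balance with sodium (+1) requires 1 complex ion per 2 sodium.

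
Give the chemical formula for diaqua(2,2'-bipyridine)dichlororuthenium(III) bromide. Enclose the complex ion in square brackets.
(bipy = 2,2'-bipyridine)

[Ru(bipy)Cl2(H2O)2]Br

Ligands: 1 2,2'-bipyridine (bipy, neutral), 2 chloro (Cl, -1), 2 aqua (H2O, neutral). Ligand charge sum = -2.
With Ru in oxidation state +3, the complex ion is [Ru...]^1+.
Charge balance with bromide (-1) requires 1 complex ion per 1 bromide.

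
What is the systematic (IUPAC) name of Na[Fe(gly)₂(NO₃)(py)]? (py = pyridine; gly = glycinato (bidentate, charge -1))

The 1 sodium counter-ion carries a total charge of +1, so each complex ion is 1−.
Ligand charges: 1×nitrato (-1 each), 1×pyridine (neutral), 2×glycinato (-1 each); total -3. So Fe + (-3) = 1−, giving Fe = +2.
Ligands are named alphabetically: glycinato before nitrato before pyridine.
The complex ion is anionic, so iron takes the -ate form ferrate(II).

sodium bis(glycinato)nitrato(pyridine)ferrate(II)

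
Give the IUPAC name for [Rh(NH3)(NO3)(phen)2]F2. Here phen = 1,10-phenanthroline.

The 2 fluoride counter-ions carry a total charge of -2, so each complex ion is 2+.
Ligand charges: 1×nitrato (-1 each), 1×ammine (neutral), 2×1,10-phenanthroline (neutral); total -1. So Rh + (-1) = 2+, giving Rh = +3.
Ligands are named alphabetically: ammine before nitrato before phenanthroline.

amminenitratobis(1,10-phenanthroline)rhodium(III) fluoride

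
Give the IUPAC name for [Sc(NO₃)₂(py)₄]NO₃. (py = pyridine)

The 1 nitrate counter-ion carries a total charge of -1, so each complex ion is 1+.
Ligand charges: 4×pyridine (neutral), 2×nitrato (-1 each); total -2. So Sc + (-2) = 1+, giving Sc = +3.
Ligands are named alphabetically: nitrato before pyridine.

dinitratotetrakis(pyridine)scandium(III) nitrate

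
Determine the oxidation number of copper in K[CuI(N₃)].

1 potassium outside the brackets (+1 each) → the complex ion is 1−.
Ligand charges: 1×N3 = -1; 1×I = -1; sum -2.
Cu + (-2) = 1− ⇒ Cu is +1.

+1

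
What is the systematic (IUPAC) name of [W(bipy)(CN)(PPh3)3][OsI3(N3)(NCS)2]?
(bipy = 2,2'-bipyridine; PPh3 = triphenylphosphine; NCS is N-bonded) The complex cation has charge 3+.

Both ions are complex: the cation is named first with the plain metal name, the anion second with the -ate form; each ion's ligands are alphabetised independently.
The complex cation is given as 3+; its ligand charges sum to -1, so W = +4.
A 1:1 salt means the anion carries the equal and opposite charge, 3−.
Anion: ligand charges sum to -6; for the ion to be 3−, Os = +3.

(2,2'-bipyridine)cyanotris(triphenylphosphine)tungsten(IV) azidotriiododiisothiocyanatoosmate(III)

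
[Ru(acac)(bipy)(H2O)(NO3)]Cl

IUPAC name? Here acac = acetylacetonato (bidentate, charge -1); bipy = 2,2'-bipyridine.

(acetylacetonato)aqua(2,2'-bipyridine)nitratoruthenium(III) chloride

The 1 chloride counter-ion carries a total charge of -1, so each complex ion is 1+.
Ligand charges: 1×aqua (neutral), 1×acetylacetonato (-1 each), 1×2,2'-bipyridine (neutral), 1×nitrato (-1 each); total -2. So Ru + (-2) = 1+, giving Ru = +3.
Ligands are named alphabetically: acetylacetonato before aqua before bipyridine before nitrato.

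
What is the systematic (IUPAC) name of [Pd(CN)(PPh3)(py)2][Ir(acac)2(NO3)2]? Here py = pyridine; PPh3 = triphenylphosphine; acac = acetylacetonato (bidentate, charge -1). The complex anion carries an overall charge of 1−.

cyanobis(pyridine)(triphenylphosphine)palladium(II) bis(acetylacetonato)dinitratoiridate(III)

The complex anion is given as 1−; its ligand charges sum to -4, so Ir = +3.
A 1:1 salt means the cation carries the equal and opposite charge, 1+.
Cation: ligand charges sum to -1; for the ion to be 1+, Pd = +2.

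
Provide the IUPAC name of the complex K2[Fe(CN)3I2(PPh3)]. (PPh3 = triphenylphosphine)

potassium tricyanodiiodo(triphenylphosphine)ferrate(III)

The 2 potassium counter-ions carry a total charge of +2, so each complex ion is 2−.
Ligand charges: 2×iodo (-1 each), 3×cyano (-1 each), 1×triphenylphosphine (neutral); total -5. So Fe + (-5) = 2−, giving Fe = +3.
Ligands are named alphabetically: cyano before iodo before triphenylphosphine.
The complex ion is anionic, so iron takes the -ate form ferrate(III).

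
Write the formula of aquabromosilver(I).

[AgBr(H2O)]

Ligands: 1 bromo (Br, -1), 1 aqua (H2O, neutral). Ligand charge sum = -1.
With Ag in oxidation state +1, the complex ion is [Ag...].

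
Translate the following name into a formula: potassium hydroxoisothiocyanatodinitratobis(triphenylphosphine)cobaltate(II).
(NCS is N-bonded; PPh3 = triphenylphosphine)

Ligands: 1 hydroxo (OH, -1), 2 nitrato (NO3, -1), 1 isothiocyanato (NCS, -1), 2 triphenylphosphine (PPh3, neutral). Ligand charge sum = -4.
Charge balance with potassium (+1) requires 1 complex ion per 2 potassium.

K2[Co(NCS)(NO3)2(OH)(PPh3)2]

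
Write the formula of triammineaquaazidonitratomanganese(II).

[Mn(H2O)(N3)(NH3)3(NO3)]

Ligands: 1 azido (N3, -1), 1 aqua (H2O, neutral), 1 nitrato (NO3, -1), 3 ammine (NH3, neutral). Ligand charge sum = -2.
With Mn in oxidation state +2, the complex ion is [Mn...].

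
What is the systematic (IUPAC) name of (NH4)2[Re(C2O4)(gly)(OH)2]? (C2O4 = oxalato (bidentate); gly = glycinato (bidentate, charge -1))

ammonium (glycinato)dihydroxooxalatorhenate(III)

The 2 ammonium counter-ions carry a total charge of +2, so each complex ion is 2−.
Ligand charges: 1×oxalato (-2 each), 2×hydroxo (-1 each), 1×glycinato (-1 each); total -5. So Re + (-5) = 2−, giving Re = +3.
Ligands are named alphabetically: glycinato before hydroxo before oxalato.
The complex ion is anionic, so rhenium takes the -ate form rhenate(III).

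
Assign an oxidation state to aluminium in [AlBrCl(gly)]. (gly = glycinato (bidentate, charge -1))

No counter-ion: the bracketed complex is neutral.
Ligand charges: 1×Cl = -1; 1×gly = -1; 1×Br = -1; sum -3.
Al + (-3) = 0 ⇒ Al is +3.

+3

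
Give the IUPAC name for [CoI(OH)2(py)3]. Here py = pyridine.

There is no counter-ion, so the complex is neutral overall.
Ligand charges: 1×iodo (-1 each), 3×pyridine (neutral), 2×hydroxo (-1 each); total -3. So Co + (-3) = 0, giving Co = +3.
Ligands are named alphabetically: hydroxo before iodo before pyridine.

dihydroxoiodotris(pyridine)cobalt(III)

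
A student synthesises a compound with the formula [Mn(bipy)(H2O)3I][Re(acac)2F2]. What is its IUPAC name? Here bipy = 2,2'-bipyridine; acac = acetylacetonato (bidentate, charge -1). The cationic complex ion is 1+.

Both ions are complex: the cation is named first with the plain metal name, the anion second with the -ate form; each ion's ligands are alphabetised independently.
The complex cation is given as 1+; its ligand charges sum to -1, so Mn = +2.
A 1:1 salt means the anion carries the equal and opposite charge, 1−.
Anion: ligand charges sum to -4; for the ion to be 1−, Re = +3.

triaqua(2,2'-bipyridine)iodomanganese(II) bis(acetylacetonato)difluororhenate(III)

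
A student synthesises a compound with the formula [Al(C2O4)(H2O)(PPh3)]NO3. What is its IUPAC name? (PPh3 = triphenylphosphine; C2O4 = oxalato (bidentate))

The 1 nitrate counter-ion carries a total charge of -1, so each complex ion is 1+.
Ligand charges: 1×triphenylphosphine (neutral), 1×oxalato (-2 each), 1×aqua (neutral); total -2. So Al + (-2) = 1+, giving Al = +3.
Ligands are named alphabetically: aqua before oxalato before triphenylphosphine.

aquaoxalato(triphenylphosphine)aluminium(III) nitrate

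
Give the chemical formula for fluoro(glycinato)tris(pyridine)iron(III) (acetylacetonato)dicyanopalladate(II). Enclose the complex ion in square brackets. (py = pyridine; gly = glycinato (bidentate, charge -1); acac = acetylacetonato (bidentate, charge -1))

[FeF(gly)(py)3][Pd(acac)(CN)2]

Cation [Fe…]: ligand charges -2, Fe(III) ⇒ ion charge 1+.
Anion [Pd…]: ligand charges -3, Pd(II) ⇒ ion charge 1−.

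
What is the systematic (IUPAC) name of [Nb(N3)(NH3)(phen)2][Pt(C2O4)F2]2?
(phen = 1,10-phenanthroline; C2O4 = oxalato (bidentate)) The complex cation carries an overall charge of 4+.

Both ions are complex: the cation is named first with the plain metal name, the anion second with the -ate form; each ion's ligands are alphabetised independently.
The complex cation is given as 4+; its ligand charges sum to -1, so Nb = +5.
With 2 anions per cation, each anion must be 4/2 = 2−.
Anion: ligand charges sum to -4; for the ion to be 2−, Pt = +2.

ammineazidobis(1,10-phenanthroline)niobium(V) difluorooxalatoplatinate(II)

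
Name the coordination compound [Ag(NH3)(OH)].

There is no counter-ion, so the complex is neutral overall.
Ligand charges: 1×ammine (neutral), 1×hydroxo (-1 each); total -1. So Ag + (-1) = 0, giving Ag = +1.
Ligands are named alphabetically: ammine before hydroxo.

amminehydroxosilver(I)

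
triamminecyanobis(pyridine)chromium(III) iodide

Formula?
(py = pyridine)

[Cr(CN)(NH3)3(py)2]I2

Ligands: 2 pyridine (py, neutral), 3 ammine (NH3, neutral), 1 cyano (CN, -1). Ligand charge sum = -1.
With Cr in oxidation state +3, the complex ion is [Cr...]^2+.
Charge balance with iodide (-1) requires 1 complex ion per 2 iodide.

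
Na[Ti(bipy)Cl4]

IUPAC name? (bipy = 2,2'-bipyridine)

The 1 sodium counter-ion carries a total charge of +1, so each complex ion is 1−.
Ligand charges: 1×2,2'-bipyridine (neutral), 4×chloro (-1 each); total -4. So Ti + (-4) = 1−, giving Ti = +3.
Ligands are named alphabetically: bipyridine before chloro.
The complex ion is anionic, so titanium takes the -ate form titanate(III).

sodium (2,2'-bipyridine)tetrachlorotitanate(III)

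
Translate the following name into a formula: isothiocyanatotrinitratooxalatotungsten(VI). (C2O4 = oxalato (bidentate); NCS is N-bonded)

[W(C2O4)(NCS)(NO3)3]

Ligands: 1 oxalato (C2O4, -2), 1 isothiocyanato (NCS, -1), 3 nitrato (NO3, -1). Ligand charge sum = -6.
With W in oxidation state +6, the complex ion is [W...].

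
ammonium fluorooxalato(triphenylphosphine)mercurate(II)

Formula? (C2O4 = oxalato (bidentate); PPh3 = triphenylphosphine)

NH4[Hg(C2O4)F(PPh3)]

Ligands: 1 oxalato (C2O4, -2), 1 fluoro (F, -1), 1 triphenylphosphine (PPh3, neutral). Ligand charge sum = -3.
Charge balance with ammonium (+1) requires 1 complex ion per 1 ammonium.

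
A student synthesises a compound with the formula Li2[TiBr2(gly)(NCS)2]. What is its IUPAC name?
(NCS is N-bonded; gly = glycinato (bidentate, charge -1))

lithium dibromo(glycinato)diisothiocyanatotitanate(III)

The 2 lithium counter-ions carry a total charge of +2, so each complex ion is 2−.
Ligand charges: 2×isothiocyanato (-1 each), 1×glycinato (-1 each), 2×bromo (-1 each); total -5. So Ti + (-5) = 2−, giving Ti = +3.
Ligands are named alphabetically: bromo before glycinato before isothiocyanato.
The complex ion is anionic, so titanium takes the -ate form titanate(III).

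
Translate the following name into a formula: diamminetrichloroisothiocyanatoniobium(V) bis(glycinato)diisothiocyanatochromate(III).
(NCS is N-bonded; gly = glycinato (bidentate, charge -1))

Cation [Nb…]: ligand charges -4, Nb(V) ⇒ ion charge 1+.
Anion [Cr…]: ligand charges -4, Cr(III) ⇒ ion charge 1−.
One 1+ cation balances one 1− anion.

[NbCl3(NCS)(NH3)2][Cr(gly)2(NCS)2]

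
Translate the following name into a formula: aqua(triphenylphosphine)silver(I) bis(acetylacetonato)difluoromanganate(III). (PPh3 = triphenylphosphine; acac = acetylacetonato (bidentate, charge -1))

Cation [Ag…]: ligand charges 0, Ag(I) ⇒ ion charge 1+.
Anion [Mn…]: ligand charges -4, Mn(III) ⇒ ion charge 1−.
One 1+ cation balances one 1− anion.

[Ag(H2O)(PPh3)][Mn(acac)2F2]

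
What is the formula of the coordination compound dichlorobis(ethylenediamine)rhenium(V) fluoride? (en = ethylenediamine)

Ligands: 2 chloro (Cl, -1), 2 ethylenediamine (en, neutral). Ligand charge sum = -2.
With Re in oxidation state +5, the complex ion is [Re...]^3+.
Charge balance with fluoride (-1) requires 1 complex ion per 3 fluoride.

[ReCl2(en)2]F3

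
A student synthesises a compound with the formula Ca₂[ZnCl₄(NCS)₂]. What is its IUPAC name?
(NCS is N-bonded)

The 2 calcium counter-ions carry a total charge of +4, so each complex ion is 4−.
Ligand charges: 2×isothiocyanato (-1 each), 4×chloro (-1 each); total -6. So Zn + (-6) = 4−, giving Zn = +2.
The complex ion is anionic, so zinc takes the -ate form zincate(II).

calcium tetrachlorodiisothiocyanatozincate(II)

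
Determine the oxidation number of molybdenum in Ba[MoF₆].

1 barium outside the brackets (+2 each) → the complex ion is 2−.
Ligand charges: 6×F = -6; sum -6.
Mo + (-6) = 2− ⇒ Mo is +4.

+4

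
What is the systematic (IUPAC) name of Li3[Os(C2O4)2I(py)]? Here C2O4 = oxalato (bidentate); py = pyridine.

lithium iododioxalato(pyridine)osmate(II)

The 3 lithium counter-ions carry a total charge of +3, so each complex ion is 3−.
Ligand charges: 1×iodo (-1 each), 2×oxalato (-2 each), 1×pyridine (neutral); total -5. So Os + (-5) = 3−, giving Os = +2.
The complex ion is anionic, so osmium takes the -ate form osmate(II).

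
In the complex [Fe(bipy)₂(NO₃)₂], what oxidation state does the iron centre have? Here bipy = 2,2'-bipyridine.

No counter-ion: the bracketed complex is neutral.
Ligand charges: 2×bipy neutral; 2×NO3 = -2; sum -2.
Fe + (-2) = 0 ⇒ Fe is +2.

+2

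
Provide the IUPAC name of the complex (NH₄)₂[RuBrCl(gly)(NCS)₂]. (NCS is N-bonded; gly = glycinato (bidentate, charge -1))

The 2 ammonium counter-ions carry a total charge of +2, so each complex ion is 2−.
Ligand charges: 1×bromo (-1 each), 1×chloro (-1 each), 2×isothiocyanato (-1 each), 1×glycinato (-1 each); total -5. So Ru + (-5) = 2−, giving Ru = +3.
Ligands are named alphabetically: bromo before chloro before glycinato before isothiocyanato.
The complex ion is anionic, so ruthenium takes the -ate form ruthenate(III).

ammonium bromochloro(glycinato)diisothiocyanatoruthenate(III)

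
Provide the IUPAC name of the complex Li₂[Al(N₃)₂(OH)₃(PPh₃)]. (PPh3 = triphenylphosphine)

lithium diazidotrihydroxo(triphenylphosphine)aluminate(III)

The 2 lithium counter-ions carry a total charge of +2, so each complex ion is 2−.
Ligand charges: 2×azido (-1 each), 1×triphenylphosphine (neutral), 3×hydroxo (-1 each); total -5. So Al + (-5) = 2−, giving Al = +3.
Ligands are named alphabetically: azido before hydroxo before triphenylphosphine.
The complex ion is anionic, so aluminium takes the -ate form aluminate(III).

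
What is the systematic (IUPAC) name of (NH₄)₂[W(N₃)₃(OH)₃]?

The 2 ammonium counter-ions carry a total charge of +2, so each complex ion is 2−.
Ligand charges: 3×hydroxo (-1 each), 3×azido (-1 each); total -6. So W + (-6) = 2−, giving W = +4.
Ligands are named alphabetically: azido before hydroxo.
The complex ion is anionic, so tungsten takes the -ate form tungstate(IV).

ammonium triazidotrihydroxotungstate(IV)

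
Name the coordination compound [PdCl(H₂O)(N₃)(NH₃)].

There is no counter-ion, so the complex is neutral overall.
Ligand charges: 1×ammine (neutral), 1×aqua (neutral), 1×chloro (-1 each), 1×azido (-1 each); total -2. So Pd + (-2) = 0, giving Pd = +2.
Ligands are named alphabetically: ammine before aqua before azido before chloro.

ammineaquaazidochloropalladium(II)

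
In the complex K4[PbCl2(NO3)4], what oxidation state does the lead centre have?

4 potassium outside the brackets (+1 each) → the complex ion is 4−.
Ligand charges: 2×Cl = -2; 4×NO3 = -4; sum -6.
Pb + (-6) = 4− ⇒ Pb is +2.

+2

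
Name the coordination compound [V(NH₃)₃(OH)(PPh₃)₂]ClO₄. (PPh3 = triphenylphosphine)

The 1 perchlorate counter-ion carries a total charge of -1, so each complex ion is 1+.
Ligand charges: 1×hydroxo (-1 each), 2×triphenylphosphine (neutral), 3×ammine (neutral); total -1. So V + (-1) = 1+, giving V = +2.
Ligands are named alphabetically: ammine before hydroxo before triphenylphosphine.

triamminehydroxobis(triphenylphosphine)vanadium(II) perchlorate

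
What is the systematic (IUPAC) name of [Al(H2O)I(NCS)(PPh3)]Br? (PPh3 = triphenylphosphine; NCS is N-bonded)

aquaiodoisothiocyanato(triphenylphosphine)aluminium(III) bromide

The 1 bromide counter-ion carries a total charge of -1, so each complex ion is 1+.
Ligand charges: 1×aqua (neutral), 1×triphenylphosphine (neutral), 1×iodo (-1 each), 1×isothiocyanato (-1 each); total -2. So Al + (-2) = 1+, giving Al = +3.
Ligands are named alphabetically: aqua before iodo before isothiocyanato before triphenylphosphine.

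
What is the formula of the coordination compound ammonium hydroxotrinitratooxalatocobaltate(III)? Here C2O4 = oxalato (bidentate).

Ligands: 1 oxalato (C2O4, -2), 3 nitrato (NO3, -1), 1 hydroxo (OH, -1). Ligand charge sum = -6.
With Co in oxidation state +3, the complex ion is [Co...]^3−.
Charge balance with ammonium (+1) requires 1 complex ion per 3 ammonium.

(NH4)3[Co(C2O4)(NO3)3(OH)]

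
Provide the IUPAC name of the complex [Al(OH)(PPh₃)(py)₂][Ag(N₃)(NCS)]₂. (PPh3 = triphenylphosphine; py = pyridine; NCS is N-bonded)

hydroxobis(pyridine)(triphenylphosphine)aluminium(III) azidoisothiocyanatoargentate(I)

Aluminium is always +3 in its complexes; the cation's ligand charges sum to -1, so the complex cation is 2+.
With 2 anions per cation, each anion must be 2/2 = 1−.
Anion: ligand charges sum to -2; for the ion to be 1−, Ag = +1.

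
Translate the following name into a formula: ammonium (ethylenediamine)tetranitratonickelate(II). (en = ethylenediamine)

Ligands: 4 nitrato (NO3, -1), 1 ethylenediamine (en, neutral). Ligand charge sum = -4.
With Ni in oxidation state +2, the complex ion is [Ni...]^2−.
Charge balance with ammonium (+1) requires 1 complex ion per 2 ammonium.

(NH4)2[Ni(en)(NO3)4]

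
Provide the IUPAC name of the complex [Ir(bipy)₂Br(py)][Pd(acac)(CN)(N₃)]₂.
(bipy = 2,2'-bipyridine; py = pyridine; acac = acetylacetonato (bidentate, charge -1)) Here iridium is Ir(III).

Both ions are complex: the cation is named first with the plain metal name, the anion second with the -ate form; each ion's ligands are alphabetised independently.
Ir is given as +3; the cation's ligand charges sum to -1, so the complex cation is 2+.
With 2 anions per cation, each anion must be 2/2 = 1−.
Anion: ligand charges sum to -3; for the ion to be 1−, Pd = +2.

bis(2,2'-bipyridine)bromo(pyridine)iridium(III) (acetylacetonato)azidocyanopalladate(II)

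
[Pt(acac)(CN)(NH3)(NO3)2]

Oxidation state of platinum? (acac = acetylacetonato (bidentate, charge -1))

No counter-ion: the bracketed complex is neutral.
Ligand charges: 1×NH3 neutral; 1×acac = -1; 2×NO3 = -2; 1×CN = -1; sum -4.
Pt + (-4) = 0 ⇒ Pt is +4.

+4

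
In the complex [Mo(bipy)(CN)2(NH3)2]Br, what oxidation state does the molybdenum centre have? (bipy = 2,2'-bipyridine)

+3

1 bromide outside the brackets (-1 each) → the complex ion is 1+.
Ligand charges: 1×bipy neutral; 2×NH3 neutral; 2×CN = -2; sum -2.
Mo + (-2) = 1+ ⇒ Mo is +3.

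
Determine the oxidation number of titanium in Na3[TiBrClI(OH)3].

3 sodium outside the brackets (+1 each) → the complex ion is 3−.
Ligand charges: 3×OH = -3; 1×Br = -1; 1×I = -1; 1×Cl = -1; sum -6.
Ti + (-6) = 3− ⇒ Ti is +3.

+3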